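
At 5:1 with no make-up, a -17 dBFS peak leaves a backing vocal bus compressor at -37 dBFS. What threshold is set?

-42 dBFS

Let T be the threshold. Output overshoot = (input overshoot)/R, so -37 − T = (-17 − T)/5.
5·(-37 − T) = -17 − T → 4·T = -185 − (-17) = -168.
T = -168/4 = -42 dBFS.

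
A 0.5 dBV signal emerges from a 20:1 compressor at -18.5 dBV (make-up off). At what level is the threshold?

Gain reduction = 0.5 − (-18.5) = 19 dB; output overshoot = GR / (R − 1) = 19 / 19 = 1 dB.
Threshold = output − output overshoot = -18.5 − 1 = -19.5 dBV.

-19.5 dBV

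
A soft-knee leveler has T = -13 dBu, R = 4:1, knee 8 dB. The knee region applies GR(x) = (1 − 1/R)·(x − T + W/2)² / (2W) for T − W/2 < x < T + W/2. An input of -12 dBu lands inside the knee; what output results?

x − T + W/2 = -12 − (-13) + 4 = 5.
GR = (1 − 1/4) × 5² / 16 = 0.75 × 25 / 16 = 1.171875 dB.
Output = -12 − 1.171875 = -13.171875 dBu.

-13.171875 dBu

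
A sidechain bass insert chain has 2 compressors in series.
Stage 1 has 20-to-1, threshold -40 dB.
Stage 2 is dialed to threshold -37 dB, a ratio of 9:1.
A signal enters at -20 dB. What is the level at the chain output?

-39 dB

Stage 1: -20 dB is 20 dB over -40 dB; at 20:1 that becomes 1 dB over, giving -39 dB.
Stage 2: -39 dB ≤ -37 dB, so stage 2 doesn't engage; output -39 dB.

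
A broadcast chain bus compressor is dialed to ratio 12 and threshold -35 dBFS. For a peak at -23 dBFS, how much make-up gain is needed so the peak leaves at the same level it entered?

11 dB

The peak compresses to -35 + 12/12 = -34 dBFS.
To reach -23 dBFS requires -23 − (-34) = 11 dB of make-up.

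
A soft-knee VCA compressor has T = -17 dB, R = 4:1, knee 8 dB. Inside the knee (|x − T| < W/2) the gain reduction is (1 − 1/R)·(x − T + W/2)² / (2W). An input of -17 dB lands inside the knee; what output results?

x − T + W/2 = -17 − (-17) + 4 = 4.
GR = (1 − 1/4) × 4² / 16 = 0.75 × 16 / 16 = 0.75 dB.
Output = -17 − 0.75 = -17.75 dB.

-17.75 dB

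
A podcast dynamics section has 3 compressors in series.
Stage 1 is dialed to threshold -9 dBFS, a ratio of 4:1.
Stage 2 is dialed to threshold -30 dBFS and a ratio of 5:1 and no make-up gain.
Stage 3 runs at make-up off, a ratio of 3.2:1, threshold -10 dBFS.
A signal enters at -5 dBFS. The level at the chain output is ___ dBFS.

Stage 1: 4 dB above -9 dBFS, reduced 4:1 to 1 dB above → -8 dBFS.
Stage 2: 22 dB above -30 dBFS, reduced 5:1 to 4.4 dB above → -25.6 dBFS.
Stage 3: -25.6 dBFS is at or below the -10 dBFS threshold — no compression; output -25.6 dBFS.

-25.6 dBFS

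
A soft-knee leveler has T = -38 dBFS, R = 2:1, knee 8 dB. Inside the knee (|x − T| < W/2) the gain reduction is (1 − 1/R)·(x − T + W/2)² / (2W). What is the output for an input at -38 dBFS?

x − T + W/2 = -38 − (-38) + 4 = 4.
GR = (1 − 1/2) × 4² / 16 = 0.5 × 16 / 16 = 0.5 dB.
Output = -38 − 0.5 = -38.5 dBFS.

-38.5 dBFS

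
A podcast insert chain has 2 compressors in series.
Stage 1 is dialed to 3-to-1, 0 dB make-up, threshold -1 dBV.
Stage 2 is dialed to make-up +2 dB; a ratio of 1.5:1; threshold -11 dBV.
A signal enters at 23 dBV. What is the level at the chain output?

3 dBV

Stage 1: 23 dBV is 24 dB over -1 dBV; at 3:1 that becomes 8 dB over, giving 7 dBV.
Stage 2: 7 dBV is 18 dB over -11 dBV; at 1.5:1 that becomes 12 dB over, giving 1 dBV; +2 dB make-up → 3 dBV.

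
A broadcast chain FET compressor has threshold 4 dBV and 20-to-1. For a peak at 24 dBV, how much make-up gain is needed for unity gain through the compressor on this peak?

The peak compresses to 4 + 20/20 = 5 dBV.
To reach 24 dBV requires 24 − 5 = 19 dB of make-up.

19 dB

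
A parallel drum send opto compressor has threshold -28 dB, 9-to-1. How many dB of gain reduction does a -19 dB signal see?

8 dB

-19 dB exceeds the threshold by 9 dB.
A 9:1 ratio leaves 1 dB of that excess.
GR = overshoot in − overshoot out = 9 − 1 = 8 dB.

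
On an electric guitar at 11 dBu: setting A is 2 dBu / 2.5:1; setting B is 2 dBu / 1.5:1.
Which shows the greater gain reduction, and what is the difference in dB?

A: 9 dB over, compressed to 3.6 dB over, so 5.4 dB of GR.
B: 9 dB over, compressed to 6 dB over, so 3 dB of GR.
Difference: 2.4 dB in favour of A.

A, by 2.4 dB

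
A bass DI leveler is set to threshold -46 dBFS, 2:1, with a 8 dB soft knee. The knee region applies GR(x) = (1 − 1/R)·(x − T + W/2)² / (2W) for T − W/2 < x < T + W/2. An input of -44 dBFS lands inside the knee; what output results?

-45.125 dBFS

x − T + W/2 = -44 − (-46) + 4 = 6.
GR = (1 − 1/2) × 6² / 16 = 0.5 × 36 / 16 = 1.125 dB.
Output = -44 − 1.125 = -45.125 dBFS.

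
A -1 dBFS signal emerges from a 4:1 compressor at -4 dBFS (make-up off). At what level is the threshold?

Let T be the threshold. Output overshoot = (input overshoot)/R, so -4 − T = (-1 − T)/4.
4·(-4 − T) = -1 − T → 3·T = -16 − (-1) = -15.
T = -15/3 = -5 dBFS.

-5 dBFS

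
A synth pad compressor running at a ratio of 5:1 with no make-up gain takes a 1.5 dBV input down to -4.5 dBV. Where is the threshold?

-6 dBV

Let T be the threshold. Output overshoot = (input overshoot)/R, so -4.5 − T = (1.5 − T)/5.
5·(-4.5 − T) = 1.5 − T → 4·T = -22.5 − 1.5 = -24.
T = -24/4 = -6 dBV.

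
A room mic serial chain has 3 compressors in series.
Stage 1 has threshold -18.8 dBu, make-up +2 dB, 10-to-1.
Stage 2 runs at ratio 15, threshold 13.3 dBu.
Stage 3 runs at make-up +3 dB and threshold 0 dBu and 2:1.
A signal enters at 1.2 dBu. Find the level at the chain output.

Stage 1: overshoot 20 dB → 20/10 = 2 dB → -16.8 dBu; +2 dB make-up → -14.8 dBu.
Stage 2: -14.8 dBu ≤ 13.3 dBu, so stage 2 doesn't engage; output -14.8 dBu.
Stage 3: below threshold (-14.8 ≤ 0); passes unchanged; make-up brings it to -11.8 dBu.

-11.8 dBu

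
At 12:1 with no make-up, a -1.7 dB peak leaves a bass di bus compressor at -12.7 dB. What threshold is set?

-13.7 dB

Let T be the threshold. Output overshoot = (input overshoot)/R, so -12.7 − T = (-1.7 − T)/12.
12·(-12.7 − T) = -1.7 − T → 11·T = -152.4 − (-1.7) = -150.7.
T = -150.7/11 = -13.7 dB.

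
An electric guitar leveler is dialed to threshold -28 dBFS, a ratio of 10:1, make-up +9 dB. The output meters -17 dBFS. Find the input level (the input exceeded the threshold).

-8 dBFS

Stripping the +9 dB make-up gives -26 dBFS at the gain stage.
That's 2 dB above the -28 dBFS threshold.
Input overshoot = R × output overshoot = 20 dB → input = -28 + 20 = -8 dBFS.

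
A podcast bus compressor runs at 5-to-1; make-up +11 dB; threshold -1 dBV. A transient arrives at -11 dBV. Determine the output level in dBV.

0 dBV

-11 dBV is 10 dB below the -1 dBV threshold, so no gain reduction is applied.
Make-up gain adds 11 dB: -11 + 11 = 0 dBV.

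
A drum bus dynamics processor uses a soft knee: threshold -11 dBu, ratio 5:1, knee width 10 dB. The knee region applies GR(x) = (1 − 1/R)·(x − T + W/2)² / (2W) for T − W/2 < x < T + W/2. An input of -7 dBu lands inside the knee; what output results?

x − T + W/2 = -7 − (-11) + 5 = 9.
GR = (1 − 1/5) × 9² / 20 = 0.8 × 81 / 20 = 3.24 dB.
Output = -7 − 3.24 = -10.24 dBu.

-10.24 dBu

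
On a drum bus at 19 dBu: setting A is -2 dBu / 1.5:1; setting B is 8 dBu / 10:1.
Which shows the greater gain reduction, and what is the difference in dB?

B, by 2.9 dB

A: GR = 21 − 21/1.5 = 7 dB.
B: GR = 11 − 11/10 = 9.9 dB.
Difference: 2.9 dB in favour of B.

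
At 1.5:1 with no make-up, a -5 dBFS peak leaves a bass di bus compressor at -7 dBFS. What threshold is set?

-11 dBFS

Let T be the threshold. Output overshoot = (input overshoot)/R, so -7 − T = (-5 − T)/1.5.
1.5·(-7 − T) = -5 − T → 0.5·T = -10.5 − (-5) = -5.5.
T = -5.5/0.5 = -11 dBFS.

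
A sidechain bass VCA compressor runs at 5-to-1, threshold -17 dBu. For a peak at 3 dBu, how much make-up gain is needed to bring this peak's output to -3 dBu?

10 dB

The peak compresses to -17 + 20/5 = -13 dBu.
To reach -3 dBu requires -3 − (-13) = 10 dB of make-up.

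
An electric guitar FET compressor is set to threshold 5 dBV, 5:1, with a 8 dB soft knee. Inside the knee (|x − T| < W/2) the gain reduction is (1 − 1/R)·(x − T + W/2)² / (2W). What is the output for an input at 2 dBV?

1.95 dBV

x − T + W/2 = 2 − 5 + 4 = 1.
GR = (1 − 1/5) × 1² / 16 = 0.8 × 1 / 16 = 0.05 dB.
Output = 2 − 0.05 = 1.95 dBV.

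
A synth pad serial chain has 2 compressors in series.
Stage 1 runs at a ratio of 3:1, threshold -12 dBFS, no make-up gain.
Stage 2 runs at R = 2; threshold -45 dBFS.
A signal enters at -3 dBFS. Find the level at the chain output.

-27 dBFS

Stage 1: -3 dBFS is 9 dB over -12 dBFS; at 3:1 that becomes 3 dB over, giving -9 dBFS.
Stage 2: overshoot 36 dB → 36/2 = 18 dB → -27 dBFS.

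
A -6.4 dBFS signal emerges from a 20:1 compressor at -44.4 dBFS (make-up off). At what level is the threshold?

-46.4 dBFS

Input is 40 dB above T (since output overshoot × R = input overshoot: (-44.4 − T)·20 = -6.4 − T gives T = -46.4 dBFS).
Check: -46.4 + (-6.4 − (-46.4))/20 = -46.4 + 2 = -44.4 dBFS. ✓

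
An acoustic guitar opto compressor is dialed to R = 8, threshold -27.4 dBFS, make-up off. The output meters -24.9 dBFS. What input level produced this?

-7.4 dBFS

Post-compression overshoot = -24.9 − (-27.4) = 2.5 dB.
Input overshoot = R × output overshoot = 20 dB → input = -27.4 + 20 = -7.4 dBFS.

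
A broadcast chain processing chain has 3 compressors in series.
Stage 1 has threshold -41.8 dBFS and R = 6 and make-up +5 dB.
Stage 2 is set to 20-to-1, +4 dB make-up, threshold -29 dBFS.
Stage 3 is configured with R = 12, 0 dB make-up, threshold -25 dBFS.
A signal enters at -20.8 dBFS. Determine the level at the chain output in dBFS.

Stage 1: 21 dB above -41.8 dBFS, reduced 6:1 to 3.5 dB above → -38.3 dBFS; +5 dB make-up → -33.3 dBFS.
Stage 2: -33.3 dBFS ≤ -29 dBFS, so stage 2 doesn't engage; make-up brings it to -29.3 dBFS.
Stage 3: -29.3 dBFS ≤ -25 dBFS, so stage 3 doesn't engage; output -29.3 dBFS.

-29.3 dBFS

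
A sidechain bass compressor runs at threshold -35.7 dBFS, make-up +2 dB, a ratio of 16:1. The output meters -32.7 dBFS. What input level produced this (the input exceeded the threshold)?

Before make-up, the level was -32.7 − 2 = -34.7 dBFS.
Post-compression overshoot = -34.7 − (-35.7) = 1 dB.
Before 16:1 compression the overshoot was 1 × 16 = 16 dB, so input = -35.7 + 16 = -19.7 dBFS.

-19.7 dBFS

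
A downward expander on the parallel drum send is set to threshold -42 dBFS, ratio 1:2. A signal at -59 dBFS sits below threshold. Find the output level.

Below threshold, a 1:2 expander applies gain = (2−1)×(T − x) of attenuation.
(2−1) × 17 = 17 dB, so output = -59 − 17 = -76 dBFS.

-76 dBFS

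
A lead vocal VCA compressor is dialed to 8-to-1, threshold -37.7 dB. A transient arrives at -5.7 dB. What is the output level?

Overshoot: -5.7 − (-37.7) = 32 dB.
At 8:1 the overshoot is divided by 8, leaving 4 dB above threshold.
Output = -37.7 + 4 = -33.7 dB.

-33.7 dB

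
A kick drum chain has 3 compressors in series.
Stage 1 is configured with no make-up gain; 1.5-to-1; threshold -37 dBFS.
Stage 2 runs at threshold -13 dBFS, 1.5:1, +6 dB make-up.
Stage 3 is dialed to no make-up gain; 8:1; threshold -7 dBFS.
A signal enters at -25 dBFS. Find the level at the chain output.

Stage 1: 12 dB above -37 dBFS, reduced 1.5:1 to 8 dB above → -29 dBFS.
Stage 2: -29 dBFS ≤ -13 dBFS, so stage 2 doesn't engage; make-up brings it to -23 dBFS.
Stage 3: -23 dBFS is at or below the -7 dBFS threshold — no compression; output -23 dBFS.

-23 dBFS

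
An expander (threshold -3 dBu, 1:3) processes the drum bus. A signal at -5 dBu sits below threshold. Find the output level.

The input is 2 dB below the -3 dBu threshold.
A 1:3 expander multiplies undershoot by 3: 2 × 3 = 6 dB below threshold.
Output = -3 − 6 = -9 dBu.

-9 dBu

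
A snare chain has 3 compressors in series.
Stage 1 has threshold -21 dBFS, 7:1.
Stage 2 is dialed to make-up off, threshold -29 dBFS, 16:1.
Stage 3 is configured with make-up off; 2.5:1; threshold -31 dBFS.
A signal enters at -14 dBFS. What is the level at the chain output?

Stage 1: overshoot 7 dB → 7/7 = 1 dB → -20 dBFS.
Stage 2: 9 dB above -29 dBFS, reduced 16:1 to 0.5625 dB above → -28.4375 dBFS.
Stage 3: -28.4375 dBFS is 2.5625 dB over -31 dBFS; at 2.5:1 that becomes 1.025 dB over, giving -29.975 dBFS.

-29.975 dBFS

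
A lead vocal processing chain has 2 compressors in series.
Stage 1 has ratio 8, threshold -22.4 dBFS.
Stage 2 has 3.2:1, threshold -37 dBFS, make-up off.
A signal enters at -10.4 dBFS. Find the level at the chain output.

-31.96875 dBFS

Stage 1: -10.4 dBFS is 12 dB over -22.4 dBFS; at 8:1 that becomes 1.5 dB over, giving -20.9 dBFS.
Stage 2: overshoot 16.1 dB → 16.1/3.2 = 5.03125 dB → -31.96875 dBFS.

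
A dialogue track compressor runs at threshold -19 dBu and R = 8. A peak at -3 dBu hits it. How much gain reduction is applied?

-3 dBu exceeds the threshold by 16 dB.
After 8:1 compression the overshoot becomes 16/8 = 2 dB.
GR = overshoot in − overshoot out = 16 − 2 = 14 dB.

14 dB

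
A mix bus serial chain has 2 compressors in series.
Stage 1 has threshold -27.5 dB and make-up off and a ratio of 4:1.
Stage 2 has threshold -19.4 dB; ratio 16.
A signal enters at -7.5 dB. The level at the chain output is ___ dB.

-22.5 dB

Stage 1: 20 dB above -27.5 dB, reduced 4:1 to 5 dB above → -22.5 dB.
Stage 2: -22.5 dB ≤ -19.4 dB, so stage 2 doesn't engage; output -22.5 dB.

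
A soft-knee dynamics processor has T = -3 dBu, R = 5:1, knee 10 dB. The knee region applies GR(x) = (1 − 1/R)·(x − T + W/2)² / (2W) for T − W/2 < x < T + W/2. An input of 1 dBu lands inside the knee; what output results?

x − T + W/2 = 1 − (-3) + 5 = 9.
GR = (1 − 1/5) × 9² / 20 = 0.8 × 81 / 20 = 3.24 dB.
Output = 1 − 3.24 = -2.24 dBu.

-2.24 dBu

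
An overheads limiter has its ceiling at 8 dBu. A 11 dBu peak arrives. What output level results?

At ∞:1, everything above 8 dBu is held at the ceiling.

8 dBu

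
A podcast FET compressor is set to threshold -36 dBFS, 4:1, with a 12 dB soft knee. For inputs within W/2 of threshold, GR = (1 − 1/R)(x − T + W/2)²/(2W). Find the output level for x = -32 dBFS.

x − T + W/2 = -32 − (-36) + 6 = 10.
GR = (1 − 1/4) × 10² / 24 = 0.75 × 100 / 24 = 3.125 dB.
Output = -32 − 3.125 = -35.125 dBFS.

-35.125 dBFS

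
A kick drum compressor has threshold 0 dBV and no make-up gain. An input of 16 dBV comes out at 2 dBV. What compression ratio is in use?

8:1

Input overshoot = 16 − 0 = 16 dB; output overshoot = 2 − 0 = 2 dB.
Ratio = 16 / 2 = 8.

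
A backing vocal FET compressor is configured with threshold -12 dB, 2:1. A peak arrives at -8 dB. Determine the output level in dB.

-10 dB

The input is 4 dB above the -12 dB threshold.
The 4 dB excess becomes 2 dB after 2:1 reduction.
Output = -12 + 2 = -10 dB.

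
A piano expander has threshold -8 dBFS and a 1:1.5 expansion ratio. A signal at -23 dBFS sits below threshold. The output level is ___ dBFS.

Below threshold, a 1:1.5 expander applies gain = (1.5−1)×(T − x) of attenuation.
(1.5−1) × 15 = 7.5 dB, so output = -23 − 7.5 = -30.5 dBFS.

-30.5 dBFS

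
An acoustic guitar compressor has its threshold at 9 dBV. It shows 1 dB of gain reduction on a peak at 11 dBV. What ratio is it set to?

2:1

Input overshoot = 11 − 9 = 2 dB.
Output overshoot = 2 − 1 = 1 dB.
Ratio = input overshoot / output overshoot = 2 / 1 = 2.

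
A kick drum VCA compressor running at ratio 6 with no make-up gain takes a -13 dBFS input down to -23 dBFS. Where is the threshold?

Gain reduction = -13 − (-23) = 10 dB; output overshoot = GR / (R − 1) = 10 / 5 = 2 dB.
Threshold = output − output overshoot = -23 − 2 = -25 dBFS.

-25 dBFS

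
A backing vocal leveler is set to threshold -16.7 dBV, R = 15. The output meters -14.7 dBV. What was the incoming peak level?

The compressed level sits -14.7 − (-16.7) = 2 dB over threshold.
Input overshoot = R × output overshoot = 30 dB → input = -16.7 + 30 = 13.3 dBV.

13.3 dBV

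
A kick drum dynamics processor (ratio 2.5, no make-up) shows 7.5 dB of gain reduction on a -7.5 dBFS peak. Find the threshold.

-20 dBFS

Let T be the threshold. Output overshoot = (input overshoot)/R, so -15 − T = (-7.5 − T)/2.5.
2.5·(-15 − T) = -7.5 − T → 1.5·T = -37.5 − (-7.5) = -30.
T = -30/1.5 = -20 dBFS.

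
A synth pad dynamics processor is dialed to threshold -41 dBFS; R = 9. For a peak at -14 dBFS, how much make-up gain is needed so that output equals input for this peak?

24 dB

Overshoot 27 dB → 27/9 = 3 dB after compression, so the compressed level is -41 + 3 = -38 dBFS.
Make-up = target − compressed = -14 − (-38) = 24 dB.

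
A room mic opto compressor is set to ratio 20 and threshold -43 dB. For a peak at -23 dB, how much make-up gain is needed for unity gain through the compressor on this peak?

19 dB

The peak compresses to -43 + 20/20 = -42 dB.
To reach -23 dB requires -23 − (-42) = 19 dB of make-up.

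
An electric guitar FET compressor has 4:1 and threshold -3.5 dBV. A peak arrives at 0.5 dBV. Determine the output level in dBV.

-2.5 dBV

Overshoot: 0.5 − (-3.5) = 4 dB.
The 4 dB excess becomes 1 dB after 4:1 reduction.
Output = -3.5 + 1 = -2.5 dBV.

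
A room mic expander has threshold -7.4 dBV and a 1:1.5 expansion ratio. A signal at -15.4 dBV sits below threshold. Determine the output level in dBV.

-19.4 dBV

The input is 8 dB below the -7.4 dBV threshold.
A 1:1.5 expander multiplies undershoot by 1.5: 8 × 1.5 = 12 dB below threshold.
Output = -7.4 − 12 = -19.4 dBV.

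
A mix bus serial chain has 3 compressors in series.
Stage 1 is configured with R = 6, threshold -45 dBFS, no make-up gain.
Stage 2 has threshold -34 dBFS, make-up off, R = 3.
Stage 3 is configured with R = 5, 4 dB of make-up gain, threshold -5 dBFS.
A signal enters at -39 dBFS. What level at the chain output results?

Stage 1: overshoot 6 dB → 6/6 = 1 dB → -44 dBFS.
Stage 2: -44 dBFS is at or below the -34 dBFS threshold — no compression; output -44 dBFS.
Stage 3: -44 dBFS is at or below the -5 dBFS threshold — no compression; make-up brings it to -40 dBFS.

-40 dBFS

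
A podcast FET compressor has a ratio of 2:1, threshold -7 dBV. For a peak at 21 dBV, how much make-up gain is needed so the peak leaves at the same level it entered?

14 dB

The peak compresses to -7 + 28/2 = 7 dBV.
To reach 21 dBV requires 21 − 7 = 14 dB of make-up.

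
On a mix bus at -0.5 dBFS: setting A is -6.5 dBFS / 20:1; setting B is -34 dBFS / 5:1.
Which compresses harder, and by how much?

A: GR = 6 − 6/20 = 5.7 dB.
B: GR = 33.5 − 33.5/5 = 26.8 dB.
B applies 21.1 dB more gain reduction.

B, by 21.1 dB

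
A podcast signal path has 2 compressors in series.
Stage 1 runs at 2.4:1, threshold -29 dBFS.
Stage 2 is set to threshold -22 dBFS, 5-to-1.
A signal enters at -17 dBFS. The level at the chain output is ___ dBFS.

Stage 1: 12 dB above -29 dBFS, reduced 2.4:1 to 5 dB above → -24 dBFS.
Stage 2: -24 dBFS is at or below the -22 dBFS threshold — no compression; output -24 dBFS.

-24 dBFS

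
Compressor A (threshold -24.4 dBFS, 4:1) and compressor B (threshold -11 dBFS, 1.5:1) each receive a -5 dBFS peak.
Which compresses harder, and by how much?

A, by 12.55 dB

A: overshoot 19.4 dB → output overshoot 4.85 dB → GR 14.55 dB.
B: overshoot 6 dB → output overshoot 4 dB → GR 2 dB.
Difference: 12.55 dB in favour of A.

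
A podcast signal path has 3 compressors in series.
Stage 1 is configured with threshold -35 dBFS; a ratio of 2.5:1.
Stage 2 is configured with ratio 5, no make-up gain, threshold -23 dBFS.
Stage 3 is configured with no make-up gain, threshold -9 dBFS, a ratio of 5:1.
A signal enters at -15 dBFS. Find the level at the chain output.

-27 dBFS

Stage 1: -15 dBFS is 20 dB over -35 dBFS; at 2.5:1 that becomes 8 dB over, giving -27 dBFS.
Stage 2: -27 dBFS is at or below the -23 dBFS threshold — no compression; output -27 dBFS.
Stage 3: -27 dBFS is at or below the -9 dBFS threshold — no compression; output -27 dBFS.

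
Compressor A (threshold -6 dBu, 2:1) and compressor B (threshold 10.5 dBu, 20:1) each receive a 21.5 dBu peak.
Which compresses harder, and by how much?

A: overshoot 27.5 dB → output overshoot 13.75 dB → GR 13.75 dB.
B: overshoot 11 dB → output overshoot 0.55 dB → GR 10.45 dB.
A reduces 3.3 dB more.

A, by 3.3 dB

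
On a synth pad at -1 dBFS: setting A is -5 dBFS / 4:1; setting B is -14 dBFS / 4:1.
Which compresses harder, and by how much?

B, by 6.75 dB

A: GR = 4 − 4/4 = 3 dB.
B: GR = 13 − 13/4 = 9.75 dB.
B reduces 6.75 dB more.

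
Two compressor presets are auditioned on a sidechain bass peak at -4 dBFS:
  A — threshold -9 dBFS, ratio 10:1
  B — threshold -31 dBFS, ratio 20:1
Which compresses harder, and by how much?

B, by 21.15 dB

A: overshoot 5 dB → output overshoot 0.5 dB → GR 4.5 dB.
B: overshoot 27 dB → output overshoot 1.35 dB → GR 25.65 dB.
B applies 21.15 dB more gain reduction.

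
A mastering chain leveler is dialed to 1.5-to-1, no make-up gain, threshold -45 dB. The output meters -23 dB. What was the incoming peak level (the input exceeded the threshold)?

The compressed level sits -23 − (-45) = 22 dB over threshold.
Undo the ratio: input overshoot = 22 × 1.5 = 33 dB, giving input = -12 dB.

-12 dB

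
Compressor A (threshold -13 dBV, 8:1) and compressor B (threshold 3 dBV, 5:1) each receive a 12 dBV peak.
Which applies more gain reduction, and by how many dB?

A: 25 dB over, compressed to 3.125 dB over, so 21.875 dB of GR.
B: 9 dB over, compressed to 1.8 dB over, so 7.2 dB of GR.
Difference: 14.675 dB in favour of A.

A, by 14.675 dB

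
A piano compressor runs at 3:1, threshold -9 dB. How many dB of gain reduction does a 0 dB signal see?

The signal is 9 dB above threshold.
After 3:1 compression the overshoot becomes 9/3 = 3 dB.
So the signal is attenuated by 9 − 3 = 6 dB.

6 dB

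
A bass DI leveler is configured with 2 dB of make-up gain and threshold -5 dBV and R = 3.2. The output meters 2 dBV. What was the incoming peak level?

11 dBV

Before make-up, the level was 2 − 2 = 0 dBV.
Post-compression overshoot = 0 − (-5) = 5 dB.
Undo the ratio: input overshoot = 5 × 3.2 = 16 dB, giving input = 11 dBV.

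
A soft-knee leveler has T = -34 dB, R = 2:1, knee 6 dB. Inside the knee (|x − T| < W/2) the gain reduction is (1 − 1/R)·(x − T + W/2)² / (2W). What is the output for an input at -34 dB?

-34.375 dB

x − T + W/2 = -34 − (-34) + 3 = 3.
GR = (1 − 1/2) × 3² / 12 = 0.5 × 9 / 12 = 0.375 dB.
Output = -34 − 0.375 = -34.375 dB.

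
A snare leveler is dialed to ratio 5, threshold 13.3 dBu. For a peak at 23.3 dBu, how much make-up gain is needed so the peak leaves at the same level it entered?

Overshoot 10 dB → 10/5 = 2 dB after compression, so the compressed level is 13.3 + 2 = 15.3 dBu.
Make-up = target − compressed = 23.3 − 15.3 = 8 dB.

8 dB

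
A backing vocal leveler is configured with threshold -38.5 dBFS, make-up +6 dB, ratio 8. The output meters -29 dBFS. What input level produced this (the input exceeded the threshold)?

Stripping the +6 dB make-up gives -35 dBFS at the gain stage.
Post-compression overshoot = -35 − (-38.5) = 3.5 dB.
Undo the ratio: input overshoot = 3.5 × 8 = 28 dB, giving input = -10.5 dBFS.

-10.5 dBFS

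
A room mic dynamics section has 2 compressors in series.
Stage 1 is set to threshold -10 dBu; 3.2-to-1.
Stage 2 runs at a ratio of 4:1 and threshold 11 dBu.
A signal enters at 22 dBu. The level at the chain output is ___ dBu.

0 dBu

Stage 1: 22 dBu is 32 dB over -10 dBu; at 3.2:1 that becomes 10 dB over, giving 0 dBu.
Stage 2: 0 dBu is at or below the 11 dBu threshold — no compression; output 0 dBu.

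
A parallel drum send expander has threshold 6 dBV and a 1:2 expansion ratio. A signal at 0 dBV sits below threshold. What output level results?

-6 dBV

The input is 6 dB below the 6 dBV threshold.
A 1:2 expander multiplies undershoot by 2: 6 × 2 = 12 dB below threshold.
Output = 6 − 12 = -6 dBV.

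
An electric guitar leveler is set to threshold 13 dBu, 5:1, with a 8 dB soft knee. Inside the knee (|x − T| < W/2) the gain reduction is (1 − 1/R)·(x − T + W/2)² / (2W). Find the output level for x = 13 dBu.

12.2 dBu

x − T + W/2 = 13 − 13 + 4 = 4.
GR = (1 − 1/5) × 4² / 16 = 0.8 × 16 / 16 = 0.8 dB.
Output = 13 − 0.8 = 12.2 dBu.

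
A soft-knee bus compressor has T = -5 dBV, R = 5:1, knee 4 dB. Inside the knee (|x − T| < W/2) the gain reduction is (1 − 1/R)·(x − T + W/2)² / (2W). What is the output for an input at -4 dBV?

x − T + W/2 = -4 − (-5) + 2 = 3.
GR = (1 − 1/5) × 3² / 8 = 0.8 × 9 / 8 = 0.9 dB.
Output = -4 − 0.9 = -4.9 dBV.

-4.9 dBV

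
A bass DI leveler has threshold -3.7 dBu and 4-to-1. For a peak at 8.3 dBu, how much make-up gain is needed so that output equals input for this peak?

9 dB

Without make-up, output = threshold + overshoot/4 = -3.7 + 3 = -0.7 dBu.
Gap to target: 9 dB.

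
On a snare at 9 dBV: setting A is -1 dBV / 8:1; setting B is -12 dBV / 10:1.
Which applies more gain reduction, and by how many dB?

B, by 10.15 dB

A: overshoot 10 dB → output overshoot 1.25 dB → GR 8.75 dB.
B: overshoot 21 dB → output overshoot 2.1 dB → GR 18.9 dB.
B reduces 10.15 dB more.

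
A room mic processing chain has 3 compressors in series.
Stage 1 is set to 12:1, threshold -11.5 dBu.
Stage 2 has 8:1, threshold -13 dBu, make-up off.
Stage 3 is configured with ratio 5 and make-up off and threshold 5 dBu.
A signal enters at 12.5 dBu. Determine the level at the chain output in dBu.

Stage 1: 12.5 dBu is 24 dB over -11.5 dBu; at 12:1 that becomes 2 dB over, giving -9.5 dBu.
Stage 2: overshoot 3.5 dB → 3.5/8 = 0.4375 dB → -12.5625 dBu.
Stage 3: -12.5625 dBu is at or below the 5 dBu threshold — no compression; output -12.5625 dBu.

-12.5625 dBu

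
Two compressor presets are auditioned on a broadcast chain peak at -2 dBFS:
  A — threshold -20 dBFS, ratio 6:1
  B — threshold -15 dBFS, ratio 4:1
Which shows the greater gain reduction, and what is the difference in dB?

A: 18 dB over, compressed to 3 dB over, so 15 dB of GR.
B: 13 dB over, compressed to 3.25 dB over, so 9.75 dB of GR.
A reduces 5.25 dB more.

A, by 5.25 dB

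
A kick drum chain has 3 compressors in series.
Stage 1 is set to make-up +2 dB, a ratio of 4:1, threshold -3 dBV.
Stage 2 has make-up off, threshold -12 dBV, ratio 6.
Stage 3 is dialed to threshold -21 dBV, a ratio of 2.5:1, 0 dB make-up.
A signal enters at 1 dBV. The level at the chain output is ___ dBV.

-16.6 dBV

Stage 1: 1 dBV is 4 dB over -3 dBV; at 4:1 that becomes 1 dB over, giving -2 dBV; +2 dB make-up → 0 dBV.
Stage 2: overshoot 12 dB → 12/6 = 2 dB → -10 dBV.
Stage 3: overshoot 11 dB → 11/2.5 = 4.4 dB → -16.6 dBV.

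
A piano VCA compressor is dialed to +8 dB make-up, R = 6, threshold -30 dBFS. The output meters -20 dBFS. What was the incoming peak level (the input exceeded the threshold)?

-18 dBFS

Stripping the +8 dB make-up gives -28 dBFS at the gain stage.
The compressed level sits -28 − (-30) = 2 dB over threshold.
Input overshoot = R × output overshoot = 12 dB → input = -30 + 12 = -18 dBFS.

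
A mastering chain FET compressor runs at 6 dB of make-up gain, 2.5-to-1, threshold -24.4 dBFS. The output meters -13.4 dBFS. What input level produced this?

Stripping the +6 dB make-up gives -19.4 dBFS at the gain stage.
Post-compression overshoot = -19.4 − (-24.4) = 5 dB.
Before 2.5:1 compression the overshoot was 5 × 2.5 = 12.5 dB, so input = -24.4 + 12.5 = -11.9 dBFS.

-11.9 dBFS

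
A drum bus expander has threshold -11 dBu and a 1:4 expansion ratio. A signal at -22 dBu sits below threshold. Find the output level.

-55 dBu

The input is 11 dB below the -11 dBu threshold.
A 1:4 expander multiplies undershoot by 4: 11 × 4 = 44 dB below threshold.
Output = -11 − 44 = -55 dBu.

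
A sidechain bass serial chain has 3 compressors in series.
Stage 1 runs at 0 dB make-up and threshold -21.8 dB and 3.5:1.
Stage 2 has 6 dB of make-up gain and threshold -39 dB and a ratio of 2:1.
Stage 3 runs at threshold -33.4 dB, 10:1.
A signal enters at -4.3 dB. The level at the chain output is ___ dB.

-32.25 dB

Stage 1: overshoot 17.5 dB → 17.5/3.5 = 5 dB → -16.8 dB.
Stage 2: 22.2 dB above -39 dB, reduced 2:1 to 11.1 dB above → -27.9 dB; +6 dB make-up → -21.9 dB.
Stage 3: 11.5 dB above -33.4 dB, reduced 10:1 to 1.15 dB above → -32.25 dB.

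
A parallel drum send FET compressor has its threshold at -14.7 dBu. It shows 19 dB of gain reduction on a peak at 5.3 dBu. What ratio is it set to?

20:1

Input overshoot = 5.3 − (-14.7) = 20 dB.
Output overshoot = 20 − 19 = 1 dB.
Ratio = input overshoot / output overshoot = 20 / 1 = 20.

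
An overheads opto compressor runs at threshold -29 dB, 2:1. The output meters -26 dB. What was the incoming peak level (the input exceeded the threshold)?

-23 dB

That's 3 dB above the -29 dB threshold.
Input overshoot = R × output overshoot = 6 dB → input = -29 + 6 = -23 dB.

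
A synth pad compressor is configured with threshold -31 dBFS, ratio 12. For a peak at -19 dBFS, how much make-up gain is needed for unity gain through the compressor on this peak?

11 dB

Overshoot 12 dB → 12/12 = 1 dB after compression, so the compressed level is -31 + 1 = -30 dBFS.
Make-up = target − compressed = -19 − (-30) = 11 dB.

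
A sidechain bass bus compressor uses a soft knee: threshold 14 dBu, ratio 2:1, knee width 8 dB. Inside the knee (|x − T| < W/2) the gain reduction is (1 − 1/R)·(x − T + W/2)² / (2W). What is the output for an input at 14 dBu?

x − T + W/2 = 14 − 14 + 4 = 4.
GR = (1 − 1/2) × 4² / 16 = 0.5 × 16 / 16 = 0.5 dB.
Output = 14 − 0.5 = 13.5 dBu.

13.5 dBu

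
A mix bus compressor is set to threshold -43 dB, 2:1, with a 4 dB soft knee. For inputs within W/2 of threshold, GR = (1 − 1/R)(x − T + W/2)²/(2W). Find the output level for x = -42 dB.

x − T + W/2 = -42 − (-43) + 2 = 3.
GR = (1 − 1/2) × 3² / 8 = 0.5 × 9 / 8 = 0.5625 dB.
Output = -42 − 0.5625 = -42.5625 dB.

-42.5625 dB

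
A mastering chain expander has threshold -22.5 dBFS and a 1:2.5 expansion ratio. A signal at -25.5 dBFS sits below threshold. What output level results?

Below threshold, a 1:2.5 expander applies gain = (2.5−1)×(T − x) of attenuation.
(2.5−1) × 3 = 4.5 dB, so output = -25.5 − 4.5 = -30 dBFS.

-30 dBFS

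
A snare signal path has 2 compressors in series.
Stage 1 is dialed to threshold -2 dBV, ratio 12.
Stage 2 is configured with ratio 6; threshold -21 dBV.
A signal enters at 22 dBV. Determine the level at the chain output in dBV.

Stage 1: overshoot 24 dB → 24/12 = 2 dB → 0 dBV.
Stage 2: 0 dBV is 21 dB over -21 dBV; at 6:1 that becomes 3.5 dB over, giving -17.5 dBV.

-17.5 dBV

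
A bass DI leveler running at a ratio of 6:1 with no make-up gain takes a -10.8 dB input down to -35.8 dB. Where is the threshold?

-40.8 dB

Let T be the threshold. Output overshoot = (input overshoot)/R, so -35.8 − T = (-10.8 − T)/6.
6·(-35.8 − T) = -10.8 − T → 5·T = -214.8 − (-10.8) = -204.
T = -204/5 = -40.8 dB.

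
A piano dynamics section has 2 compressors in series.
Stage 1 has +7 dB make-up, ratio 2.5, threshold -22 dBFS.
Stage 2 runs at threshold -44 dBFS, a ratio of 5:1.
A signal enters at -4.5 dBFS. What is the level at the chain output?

-36.8 dBFS

Stage 1: -4.5 dBFS is 17.5 dB over -22 dBFS; at 2.5:1 that becomes 7 dB over, giving -15 dBFS; +7 dB make-up → -8 dBFS.
Stage 2: overshoot 36 dB → 36/5 = 7.2 dB → -36.8 dBFS.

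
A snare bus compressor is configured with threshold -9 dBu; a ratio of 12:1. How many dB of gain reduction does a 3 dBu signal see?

3 dBu exceeds the threshold by 12 dB.
A 12:1 ratio leaves 1 dB of that excess.
Gain reduction = 12 − 1 = 11 dB.

11 dB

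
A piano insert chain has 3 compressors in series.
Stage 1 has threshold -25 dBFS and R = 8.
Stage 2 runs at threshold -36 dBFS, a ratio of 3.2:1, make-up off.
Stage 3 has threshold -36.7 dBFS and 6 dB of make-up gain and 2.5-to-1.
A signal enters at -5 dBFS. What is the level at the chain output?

-28.7325 dBFS

Stage 1: 20 dB above -25 dBFS, reduced 8:1 to 2.5 dB above → -22.5 dBFS.
Stage 2: 13.5 dB above -36 dBFS, reduced 3.2:1 to 4.21875 dB above → -31.78125 dBFS.
Stage 3: 4.91875 dB above -36.7 dBFS, reduced 2.5:1 to 1.9675 dB above → -34.7325 dBFS; +6 dB make-up → -28.7325 dBFS.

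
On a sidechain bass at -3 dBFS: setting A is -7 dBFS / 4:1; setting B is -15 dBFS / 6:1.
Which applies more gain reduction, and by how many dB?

B, by 7 dB

A: GR = 4 − 4/4 = 3 dB.
B: GR = 12 − 12/6 = 10 dB.
B applies 7 dB more gain reduction.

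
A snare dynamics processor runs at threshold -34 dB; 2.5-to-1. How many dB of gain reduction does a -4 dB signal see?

18 dB

Overshoot = -4 − (-34) = 30 dB.
After 2.5:1 compression the overshoot becomes 30/2.5 = 12 dB.
So the signal is attenuated by 30 − 12 = 18 dB.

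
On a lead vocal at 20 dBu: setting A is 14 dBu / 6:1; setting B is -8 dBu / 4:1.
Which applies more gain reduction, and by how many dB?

B, by 16 dB

A: 6 dB over, compressed to 1 dB over, so 5 dB of GR.
B: 28 dB over, compressed to 7 dB over, so 21 dB of GR.
B applies 16 dB more gain reduction.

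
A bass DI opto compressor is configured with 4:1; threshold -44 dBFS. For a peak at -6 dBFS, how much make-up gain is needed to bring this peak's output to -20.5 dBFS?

Without make-up, output = threshold + overshoot/4 = -44 + 9.5 = -34.5 dBFS.
Gap to target: 14 dB.

14 dB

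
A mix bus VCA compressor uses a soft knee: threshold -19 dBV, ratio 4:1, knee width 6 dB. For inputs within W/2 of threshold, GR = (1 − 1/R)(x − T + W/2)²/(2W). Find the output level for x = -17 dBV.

x − T + W/2 = -17 − (-19) + 3 = 5.
GR = (1 − 1/4) × 5² / 12 = 0.75 × 25 / 12 = 1.5625 dB.
Output = -17 − 1.5625 = -18.5625 dBV.

-18.5625 dBV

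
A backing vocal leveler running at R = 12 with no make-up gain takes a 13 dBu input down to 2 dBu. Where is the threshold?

1 dBu

Gain reduction = 13 − 2 = 11 dB; output overshoot = GR / (R − 1) = 11 / 11 = 1 dB.
Threshold = output − output overshoot = 2 − 1 = 1 dBu.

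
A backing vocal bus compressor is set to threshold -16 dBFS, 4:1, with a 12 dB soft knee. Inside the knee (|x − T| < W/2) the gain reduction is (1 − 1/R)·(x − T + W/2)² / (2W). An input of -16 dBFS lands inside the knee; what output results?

x − T + W/2 = -16 − (-16) + 6 = 6.
GR = (1 − 1/4) × 6² / 24 = 0.75 × 36 / 24 = 1.125 dB.
Output = -16 − 1.125 = -17.125 dBFS.

-17.125 dBFS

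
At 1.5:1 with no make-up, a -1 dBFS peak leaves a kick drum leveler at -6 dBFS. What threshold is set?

-16 dBFS

Let T be the threshold. Output overshoot = (input overshoot)/R, so -6 − T = (-1 − T)/1.5.
1.5·(-6 − T) = -1 − T → 0.5·T = -9 − (-1) = -8.
T = -8/0.5 = -16 dBFS.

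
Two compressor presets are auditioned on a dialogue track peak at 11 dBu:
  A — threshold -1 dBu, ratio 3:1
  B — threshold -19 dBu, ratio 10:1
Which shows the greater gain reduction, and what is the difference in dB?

B, by 19 dB

A: 12 dB over, compressed to 4 dB over, so 8 dB of GR.
B: 30 dB over, compressed to 3 dB over, so 27 dB of GR.
B reduces 19 dB more.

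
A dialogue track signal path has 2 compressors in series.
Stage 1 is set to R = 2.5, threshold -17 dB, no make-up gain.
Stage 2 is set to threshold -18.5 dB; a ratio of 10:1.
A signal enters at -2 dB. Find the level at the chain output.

Stage 1: -2 dB is 15 dB over -17 dB; at 2.5:1 that becomes 6 dB over, giving -11 dB.
Stage 2: -11 dB is 7.5 dB over -18.5 dB; at 10:1 that becomes 0.75 dB over, giving -17.75 dB.

-17.75 dB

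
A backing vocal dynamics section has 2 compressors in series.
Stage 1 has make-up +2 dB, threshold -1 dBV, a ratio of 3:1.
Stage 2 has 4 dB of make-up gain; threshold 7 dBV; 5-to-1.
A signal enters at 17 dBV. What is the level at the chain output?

11 dBV

Stage 1: 17 dBV is 18 dB over -1 dBV; at 3:1 that becomes 6 dB over, giving 5 dBV; +2 dB make-up → 7 dBV.
Stage 2: 7 dBV is at or below the 7 dBV threshold — no compression; make-up brings it to 11 dBV.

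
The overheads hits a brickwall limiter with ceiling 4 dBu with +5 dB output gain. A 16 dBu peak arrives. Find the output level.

A brickwall limiter is an ∞:1 compressor: any input above the ceiling is clamped to 4 dBu.
Output gain then adds 5 dB: 4 + 5 = 9 dBu.

9 dBu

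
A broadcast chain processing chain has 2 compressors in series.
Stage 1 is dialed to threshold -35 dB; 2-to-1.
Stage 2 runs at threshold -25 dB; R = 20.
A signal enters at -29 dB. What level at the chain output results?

Stage 1: overshoot 6 dB → 6/2 = 3 dB → -32 dB.
Stage 2: -32 dB is at or below the -25 dB threshold — no compression; output -32 dB.

-32 dB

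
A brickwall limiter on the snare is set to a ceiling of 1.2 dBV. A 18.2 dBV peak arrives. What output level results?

A brickwall limiter is an ∞:1 compressor: any input above the ceiling is clamped to 1.2 dBV.

1.2 dBV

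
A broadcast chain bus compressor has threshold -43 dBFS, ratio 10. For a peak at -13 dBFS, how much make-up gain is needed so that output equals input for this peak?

Without make-up, output = threshold + overshoot/10 = -43 + 3 = -40 dBFS.
Gap to target: 27 dB.

27 dB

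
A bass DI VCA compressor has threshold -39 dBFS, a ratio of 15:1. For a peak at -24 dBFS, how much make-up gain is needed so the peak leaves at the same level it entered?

The peak compresses to -39 + 15/15 = -38 dBFS.
To reach -24 dBFS requires -24 − (-38) = 14 dB of make-up.

14 dB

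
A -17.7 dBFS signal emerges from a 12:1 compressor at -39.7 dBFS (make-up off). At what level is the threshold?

-41.7 dBFS

Input is 24 dB above T (since output overshoot × R = input overshoot: (-39.7 − T)·12 = -17.7 − T gives T = -41.7 dBFS).
Check: -41.7 + (-17.7 − (-41.7))/12 = -41.7 + 2 = -39.7 dBFS. ✓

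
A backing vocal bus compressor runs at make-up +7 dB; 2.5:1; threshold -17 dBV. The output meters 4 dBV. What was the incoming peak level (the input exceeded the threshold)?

18 dBV

Stripping the +7 dB make-up gives -3 dBV at the gain stage.
Post-compression overshoot = -3 − (-17) = 14 dB.
Input overshoot = R × output overshoot = 35 dB → input = -17 + 35 = 18 dBV.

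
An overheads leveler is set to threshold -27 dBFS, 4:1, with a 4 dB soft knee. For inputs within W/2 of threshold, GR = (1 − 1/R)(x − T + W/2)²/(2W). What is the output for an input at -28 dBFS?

-28.09375 dBFS

x − T + W/2 = -28 − (-27) + 2 = 1.
GR = (1 − 1/4) × 1² / 8 = 0.75 × 1 / 8 = 0.09375 dB.
Output = -28 − 0.09375 = -28.09375 dBFS.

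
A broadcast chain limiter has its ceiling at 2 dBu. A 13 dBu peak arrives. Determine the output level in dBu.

2 dBu

The limiter clamps the peak to its 2 dBu ceiling.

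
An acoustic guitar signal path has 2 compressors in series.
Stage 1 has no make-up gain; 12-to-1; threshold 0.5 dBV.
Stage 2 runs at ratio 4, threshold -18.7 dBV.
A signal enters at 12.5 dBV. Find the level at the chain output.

-13.65 dBV

Stage 1: 12 dB above 0.5 dBV, reduced 12:1 to 1 dB above → 1.5 dBV.
Stage 2: overshoot 20.2 dB → 20.2/4 = 5.05 dB → -13.65 dBV.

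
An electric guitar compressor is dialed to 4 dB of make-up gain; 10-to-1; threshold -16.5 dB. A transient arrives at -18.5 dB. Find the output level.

-18.5 dB is 2 dB below the -16.5 dB threshold, so no gain reduction is applied.
Make-up gain adds 4 dB: -18.5 + 4 = -14.5 dB.

-14.5 dB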